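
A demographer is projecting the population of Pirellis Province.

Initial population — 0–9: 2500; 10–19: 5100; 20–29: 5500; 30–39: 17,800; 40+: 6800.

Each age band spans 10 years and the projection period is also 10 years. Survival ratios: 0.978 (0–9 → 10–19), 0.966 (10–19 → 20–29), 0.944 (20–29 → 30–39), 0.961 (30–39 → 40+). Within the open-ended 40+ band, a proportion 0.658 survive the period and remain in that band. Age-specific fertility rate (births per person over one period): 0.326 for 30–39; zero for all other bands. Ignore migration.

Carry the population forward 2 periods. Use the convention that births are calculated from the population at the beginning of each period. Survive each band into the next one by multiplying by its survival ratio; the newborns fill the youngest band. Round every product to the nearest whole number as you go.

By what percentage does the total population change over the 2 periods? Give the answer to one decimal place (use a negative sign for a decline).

-11.0

Let group 1 be 0–9 through group 5 = 40+.
Period 1.
Births: 17800 * 0.326 = 5803
Group 2: 2500 * 0.978 = 2445
Group 3: 5100 * 0.966 = 4927
Group 4: 5500 * 0.944 = 5192
Group 5: 17800 * 0.961 + 6800 * 0.658 = 17106 + 4474 = 21580
Giving 5803 / 2445 / 4927 / 5192 / 21580.
Period 2.
Births: 5192 * 0.326 = 1693
Group 2: 5803 * 0.978 = 5675
Group 3: 2445 * 0.966 = 2362
Group 4: 4927 * 0.944 = 4651
Group 5: 5192 * 0.961 + 21580 * 0.658 = 4990 + 14200 = 19190
Giving 1693 / 5675 / 2362 / 4651 / 19190.
Total: 37700 → 33571; change = -4129; percentage change = -11.0%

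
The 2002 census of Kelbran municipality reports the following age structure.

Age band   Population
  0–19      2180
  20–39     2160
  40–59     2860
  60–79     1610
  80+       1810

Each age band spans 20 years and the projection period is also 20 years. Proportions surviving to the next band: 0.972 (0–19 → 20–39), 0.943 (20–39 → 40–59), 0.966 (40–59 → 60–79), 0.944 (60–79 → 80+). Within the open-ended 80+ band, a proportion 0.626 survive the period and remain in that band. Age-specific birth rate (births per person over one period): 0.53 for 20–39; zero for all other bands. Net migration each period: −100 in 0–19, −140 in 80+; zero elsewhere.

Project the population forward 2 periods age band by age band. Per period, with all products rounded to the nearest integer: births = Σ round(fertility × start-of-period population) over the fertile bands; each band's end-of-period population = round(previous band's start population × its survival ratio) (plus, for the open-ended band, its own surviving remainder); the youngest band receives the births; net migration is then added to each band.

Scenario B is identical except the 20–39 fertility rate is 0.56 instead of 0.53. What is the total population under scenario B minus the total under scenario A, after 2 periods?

Period 1:
Births: 2160 × 0.53 = 1145
20–39: 2180 × 0.972 = 2119
40–59: 2160 × 0.943 = 2037
60–79: 2860 × 0.966 = 2763
80+: 1610 × 0.944 + 1810 × 0.626 = 1520 + 1133 = 2653
Net migration: 0–19 − 100 → 1045; 80+ − 140 → 2513
Giving 1045 / 2119 / 2037 / 2763 / 2513.
Period 2:
Births: 2119 × 0.53 = 1123
20–39: 1045 × 0.972 = 1016
40–59: 2119 × 0.943 = 1998
60–79: 2037 × 0.966 = 1968
80+: 2763 × 0.944 + 2513 × 0.626 = 2608 + 1573 = 4181
Net migration: 0–19 − 100 → 1023; 80+ − 140 → 4041
Giving 1023 / 1016 / 1998 / 1968 / 4041.
Scenario A total after 2 periods: 10046
Scenario B projection —
Period 1:
Births: 2160 × 0.56 = 1210
20–39: 2180 × 0.972 = 2119
40–59: 2160 × 0.943 = 2037
60–79: 2860 × 0.966 = 2763
80+: 1610 × 0.944 + 1810 × 0.626 = 1520 + 1133 = 2653
Net migration: 0–19 − 100 → 1110; 80+ − 140 → 2513
Giving 1110 / 2119 / 2037 / 2763 / 2513.
Period 2:
Births: 2119 × 0.56 = 1187
20–39: 1110 × 0.972 = 1079
40–59: 2119 × 0.943 = 1998
60–79: 2037 × 0.966 = 1968
80+: 2763 × 0.944 + 2513 × 0.626 = 2608 + 1573 = 4181
Net migration: 0–19 − 100 → 1087; 80+ − 140 → 4041
Giving 1087 / 1079 / 1998 / 1968 / 4041.
Scenario B total after 2 periods: 10173
Difference B − A = 10173 − 10046 = 127

127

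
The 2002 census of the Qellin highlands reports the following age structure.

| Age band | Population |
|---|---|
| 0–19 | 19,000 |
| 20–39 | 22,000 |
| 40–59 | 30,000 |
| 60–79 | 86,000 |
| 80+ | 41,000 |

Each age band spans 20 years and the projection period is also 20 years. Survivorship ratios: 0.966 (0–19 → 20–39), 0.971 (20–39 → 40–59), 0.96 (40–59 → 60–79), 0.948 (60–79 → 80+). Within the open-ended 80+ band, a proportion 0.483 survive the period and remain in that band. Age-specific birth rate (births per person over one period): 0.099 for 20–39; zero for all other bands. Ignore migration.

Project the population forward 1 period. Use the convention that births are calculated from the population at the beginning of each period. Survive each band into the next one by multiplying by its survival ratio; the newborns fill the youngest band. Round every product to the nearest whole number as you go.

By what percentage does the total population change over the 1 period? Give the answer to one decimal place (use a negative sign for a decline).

-13.1

Period 1.
Births: 22000 × 0.099 = 2178
20–39: 19000 × 0.966 = 18354
40–59: 22000 × 0.971 = 21362
60–79: 30000 × 0.96 = 28800
80+: 86000 × 0.948 + 41000 × 0.483 = 81528 + 19803 = 101331
End of period: [2178, 18354, 21362, 28800, 101331]
Total: 198000 → 172025; change = -25975; percentage change = -13.1%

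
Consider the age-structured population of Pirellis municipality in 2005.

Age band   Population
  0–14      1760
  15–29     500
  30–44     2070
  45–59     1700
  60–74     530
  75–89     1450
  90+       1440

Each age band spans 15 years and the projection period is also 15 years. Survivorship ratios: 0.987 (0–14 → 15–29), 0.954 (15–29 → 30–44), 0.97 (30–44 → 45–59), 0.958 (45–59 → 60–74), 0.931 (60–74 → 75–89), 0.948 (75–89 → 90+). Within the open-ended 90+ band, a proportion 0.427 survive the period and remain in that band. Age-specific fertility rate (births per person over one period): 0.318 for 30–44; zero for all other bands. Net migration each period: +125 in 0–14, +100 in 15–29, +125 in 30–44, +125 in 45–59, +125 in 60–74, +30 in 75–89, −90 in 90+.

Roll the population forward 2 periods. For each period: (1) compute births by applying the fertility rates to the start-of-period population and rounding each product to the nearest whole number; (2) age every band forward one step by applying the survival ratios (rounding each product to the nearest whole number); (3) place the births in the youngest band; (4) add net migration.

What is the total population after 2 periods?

(Bands numbered youngest = 1 to oldest = 7.)
After projecting period 1:
Births: 2070 × 0.318 = 658
Band 2: 1760 × 0.987 = 1737
Band 3: 500 × 0.954 = 477
Band 4: 2070 × 0.97 = 2008
Band 5: 1700 × 0.958 = 1629
Band 6: 530 × 0.931 = 493
Band 7: 1450 × 0.948 + 1440 × 0.427 = 1375 + 615 = 1990
Net migration: Band 1 + 125 → 783; Band 2 + 100 → 1837; Band 3 + 125 → 602; Band 4 + 125 → 2133; Band 5 + 125 → 1754; Band 6 + 30 → 523; Band 7 − 90 → 1900
End of period: [783, 1837, 602, 2133, 1754, 523, 1900]
After projecting period 2:
Births: 602 × 0.318 = 191
Band 2: 783 × 0.987 = 773
Band 3: 1837 × 0.954 = 1752
Band 4: 602 × 0.97 = 584
Band 5: 2133 × 0.958 = 2043
Band 6: 1754 × 0.931 = 1633
Band 7: 523 × 0.948 + 1900 × 0.427 = 496 + 811 = 1307
Net migration: Band 1 + 125 → 316; Band 2 + 100 → 873; Band 3 + 125 → 1877; Band 4 + 125 → 709; Band 5 + 125 → 2168; Band 6 + 30 → 1663; Band 7 − 90 → 1217
End of period: [316, 873, 1877, 709, 2168, 1663, 1217]
Total after period 2: 316 + 873 + 1877 + 709 + 2168 + 1663 + 1217 = 8823

8823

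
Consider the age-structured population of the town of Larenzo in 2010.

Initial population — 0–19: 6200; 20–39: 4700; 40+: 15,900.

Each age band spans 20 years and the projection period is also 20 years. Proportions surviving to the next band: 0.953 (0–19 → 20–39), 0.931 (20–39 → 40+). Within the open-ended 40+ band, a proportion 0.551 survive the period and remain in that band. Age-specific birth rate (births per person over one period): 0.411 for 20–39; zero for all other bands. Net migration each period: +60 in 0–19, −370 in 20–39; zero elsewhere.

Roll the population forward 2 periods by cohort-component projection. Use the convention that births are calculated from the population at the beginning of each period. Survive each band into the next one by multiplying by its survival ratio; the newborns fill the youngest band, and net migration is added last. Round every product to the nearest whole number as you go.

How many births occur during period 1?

1932

After projecting period 1:
Births: 4700 * 0.411 = 1932
20–39: 6200 * 0.953 = 5909
40+: 4700 * 0.931 + 15900 * 0.551 = 4376 + 8761 = 13137
Net migration: 0–19 + 60 → 1992; 20–39 − 370 → 5539
→ [1992, 5539, 13137]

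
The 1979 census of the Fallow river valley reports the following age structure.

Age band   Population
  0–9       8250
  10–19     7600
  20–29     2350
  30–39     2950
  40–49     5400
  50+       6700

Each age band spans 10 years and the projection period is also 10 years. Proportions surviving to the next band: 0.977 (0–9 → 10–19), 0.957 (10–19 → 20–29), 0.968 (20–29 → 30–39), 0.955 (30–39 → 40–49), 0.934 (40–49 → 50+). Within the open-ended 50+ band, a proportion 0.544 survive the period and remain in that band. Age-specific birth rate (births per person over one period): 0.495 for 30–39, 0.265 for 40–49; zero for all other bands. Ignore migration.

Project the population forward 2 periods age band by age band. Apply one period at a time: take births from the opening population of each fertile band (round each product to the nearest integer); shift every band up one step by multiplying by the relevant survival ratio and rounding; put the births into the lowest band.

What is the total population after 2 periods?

— Period 1 —
Births: 2950 * 0.495 = 1460  |  5400 * 0.265 = 1431 — total 2891
10–19: 8250 * 0.977 = 8060
20–29: 7600 * 0.957 = 7273
30–39: 2350 * 0.968 = 2275
40–49: 2950 * 0.955 = 2817
50+: 5400 * 0.934 + 6700 * 0.544 = 5044 + 3645 = 8689
Population now: 0–9=2891, 10–19=8060, 20–29=7273, 30–39=2275, 40–49=2817, 50+=8689
— Period 2 —
Births: 2275 * 0.495 = 1126  |  2817 * 0.265 = 747 — total 1873
10–19: 2891 * 0.977 = 2825
20–29: 8060 * 0.957 = 7713
30–39: 7273 * 0.968 = 7040
40–49: 2275 * 0.955 = 2173
50+: 2817 * 0.934 + 8689 * 0.544 = 2631 + 4727 = 7358
Population now: 0–9=1873, 10–19=2825, 20–29=7713, 30–39=7040, 40–49=2173, 50+=7358
Total after period 2: 1873 + 2825 + 7713 + 7040 + 2173 + 7358 = 28982

28982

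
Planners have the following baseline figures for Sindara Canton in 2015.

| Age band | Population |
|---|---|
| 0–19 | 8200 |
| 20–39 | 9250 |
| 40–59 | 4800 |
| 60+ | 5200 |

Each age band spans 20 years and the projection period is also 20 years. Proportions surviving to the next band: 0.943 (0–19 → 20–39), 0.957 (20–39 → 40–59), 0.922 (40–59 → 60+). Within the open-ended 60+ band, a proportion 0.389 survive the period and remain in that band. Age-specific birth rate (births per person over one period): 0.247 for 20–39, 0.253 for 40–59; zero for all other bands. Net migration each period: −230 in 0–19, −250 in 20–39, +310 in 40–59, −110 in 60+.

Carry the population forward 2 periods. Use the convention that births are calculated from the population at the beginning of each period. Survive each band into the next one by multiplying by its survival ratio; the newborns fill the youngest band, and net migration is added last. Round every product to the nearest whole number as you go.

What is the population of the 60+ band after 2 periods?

(Bands numbered youngest = 1 to oldest = 4.)
Period 1:
Births: 9250 × 0.247 = 2285 ; 4800 × 0.253 = 1214 — total 3499
Band 2: 8200 × 0.943 = 7733
Band 3: 9250 × 0.957 = 8852
Band 4: 4800 × 0.922 + 5200 × 0.389 = 4426 + 2023 = 6449
Net migration: Band 1 − 230 → 3269; Band 2 − 250 → 7483; Band 3 + 310 → 9162; Band 4 − 110 → 6339
→ [3269, 7483, 9162, 6339]
Period 2:
Births: 7483 × 0.247 = 1848 ; 9162 × 0.253 = 2318 — total 4166
Band 2: 3269 × 0.943 = 3083
Band 3: 7483 × 0.957 = 7161
Band 4: 9162 × 0.922 + 6339 × 0.389 = 8447 + 2466 = 10913
Net migration: Band 1 − 230 → 3936; Band 2 − 250 → 2833; Band 3 + 310 → 7471; Band 4 − 110 → 10803
→ [3936, 2833, 7471, 10803]

10803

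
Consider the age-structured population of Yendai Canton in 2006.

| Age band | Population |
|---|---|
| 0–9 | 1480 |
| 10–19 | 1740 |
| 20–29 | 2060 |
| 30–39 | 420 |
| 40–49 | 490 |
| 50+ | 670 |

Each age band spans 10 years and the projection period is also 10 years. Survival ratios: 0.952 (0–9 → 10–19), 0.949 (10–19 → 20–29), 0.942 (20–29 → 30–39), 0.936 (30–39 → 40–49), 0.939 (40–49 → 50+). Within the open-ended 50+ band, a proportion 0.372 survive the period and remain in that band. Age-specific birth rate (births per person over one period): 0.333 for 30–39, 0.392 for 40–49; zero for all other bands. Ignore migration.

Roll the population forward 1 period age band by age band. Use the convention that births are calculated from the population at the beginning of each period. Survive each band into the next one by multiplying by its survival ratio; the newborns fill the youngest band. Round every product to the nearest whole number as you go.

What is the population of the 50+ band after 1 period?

709

(Groups numbered youngest = 1 to oldest = 6.)
Period 1:
Births: 420 × 0.333 = 140  |  490 × 0.392 = 192 ⇒ total 332
Group 2: 1480 × 0.952 = 1409
Group 3: 1740 × 0.949 = 1651
Group 4: 2060 × 0.942 = 1941
Group 5: 420 × 0.936 = 393
Group 6: 490 × 0.939 + 670 × 0.372 = 460 + 249 = 709
→ [332, 1409, 1651, 1941, 393, 709]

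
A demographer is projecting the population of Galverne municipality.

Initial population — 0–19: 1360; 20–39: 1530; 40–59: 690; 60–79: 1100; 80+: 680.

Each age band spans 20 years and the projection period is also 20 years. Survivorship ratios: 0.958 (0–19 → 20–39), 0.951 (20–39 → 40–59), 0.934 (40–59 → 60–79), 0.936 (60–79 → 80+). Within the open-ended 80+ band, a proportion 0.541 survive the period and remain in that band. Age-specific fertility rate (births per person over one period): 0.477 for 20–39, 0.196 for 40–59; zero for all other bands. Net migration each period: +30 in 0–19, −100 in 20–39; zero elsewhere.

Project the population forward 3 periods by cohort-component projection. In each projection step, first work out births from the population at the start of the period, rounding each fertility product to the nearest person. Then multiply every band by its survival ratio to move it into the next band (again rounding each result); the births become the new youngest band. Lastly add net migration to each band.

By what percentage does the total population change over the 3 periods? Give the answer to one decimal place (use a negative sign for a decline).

Let group 1 be 0–19 through group 5 = 80+.
Period 1.
Births: 1530 × 0.477 = 730  |  690 × 0.196 = 135 → total 865
Group 2: 1360 × 0.958 = 1303
Group 3: 1530 × 0.951 = 1455
Group 4: 690 × 0.934 = 644
Group 5: 1100 × 0.936 + 680 × 0.541 = 1030 + 368 = 1398
Net migration: Group 1 + 30 → 895; Group 2 − 100 → 1203
Population now: 0–19=895, 20–39=1203, 40–59=1455, 60–79=644, 80+=1398
Period 2.
Births: 1203 × 0.477 = 574  |  1455 × 0.196 = 285 → total 859
Group 2: 895 × 0.958 = 857
Group 3: 1203 × 0.951 = 1144
Group 4: 1455 × 0.934 = 1359
Group 5: 644 × 0.936 + 1398 × 0.541 = 603 + 756 = 1359
Net migration: Group 1 + 30 → 889; Group 2 − 100 → 757
Population now: 0–19=889, 20–39=757, 40–59=1144, 60–79=1359, 80+=1359
Period 3.
Births: 757 × 0.477 = 361  |  1144 × 0.196 = 224 → total 585
Group 2: 889 × 0.958 = 852
Group 3: 757 × 0.951 = 720
Group 4: 1144 × 0.934 = 1068
Group 5: 1359 × 0.936 + 1359 × 0.541 = 1272 + 735 = 2007
Net migration: Group 1 + 30 → 615; Group 2 − 100 → 752
Population now: 0–19=615, 20–39=752, 40–59=720, 60–79=1068, 80+=2007
Total: 5360 → 5162; change = -198; percentage change = -3.7%

-3.7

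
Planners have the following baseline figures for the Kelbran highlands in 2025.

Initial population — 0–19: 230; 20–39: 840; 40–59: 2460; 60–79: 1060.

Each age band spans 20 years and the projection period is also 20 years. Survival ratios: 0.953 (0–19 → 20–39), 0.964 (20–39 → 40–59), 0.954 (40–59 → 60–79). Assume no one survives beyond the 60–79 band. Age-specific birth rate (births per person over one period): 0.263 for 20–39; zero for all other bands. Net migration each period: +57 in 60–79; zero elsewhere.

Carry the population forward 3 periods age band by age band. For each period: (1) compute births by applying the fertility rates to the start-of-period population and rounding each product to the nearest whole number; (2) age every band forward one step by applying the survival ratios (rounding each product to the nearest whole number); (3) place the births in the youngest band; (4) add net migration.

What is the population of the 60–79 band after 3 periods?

[period 1]
Births: 840 × 0.263 = 221
20–39: 230 × 0.953 = 219
40–59: 840 × 0.964 = 810
60–79: 2460 × 0.954 = 2347
Net migration: 60–79 + 57 → 2404
Giving 221 / 219 / 810 / 2404.
[period 2]
Births: 219 × 0.263 = 58
20–39: 221 × 0.953 = 211
40–59: 219 × 0.964 = 211
60–79: 810 × 0.954 = 773
Net migration: 60–79 + 57 → 830
Giving 58 / 211 / 211 / 830.
[period 3]
Births: 211 × 0.263 = 55
20–39: 58 × 0.953 = 55
40–59: 211 × 0.964 = 203
60–79: 211 × 0.954 = 201
Net migration: 60–79 + 57 → 258
Giving 55 / 55 / 203 / 258.

258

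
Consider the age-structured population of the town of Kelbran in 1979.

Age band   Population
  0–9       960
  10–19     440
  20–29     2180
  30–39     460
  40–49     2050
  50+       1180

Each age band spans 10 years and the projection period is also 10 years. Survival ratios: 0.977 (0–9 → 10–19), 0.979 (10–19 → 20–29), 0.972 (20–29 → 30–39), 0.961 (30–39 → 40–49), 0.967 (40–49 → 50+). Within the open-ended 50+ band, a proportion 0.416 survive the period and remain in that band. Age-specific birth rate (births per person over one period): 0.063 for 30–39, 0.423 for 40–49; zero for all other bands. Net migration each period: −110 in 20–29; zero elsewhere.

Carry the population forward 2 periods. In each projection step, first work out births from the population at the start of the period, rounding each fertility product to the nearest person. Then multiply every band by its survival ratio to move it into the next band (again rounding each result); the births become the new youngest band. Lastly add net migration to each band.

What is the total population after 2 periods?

Numbering the bands 1..6 from youngest to oldest:
Period 1:
Births: 460 × 0.063 = 29 ; 2050 × 0.423 = 867 → total 896
Band 2: 960 × 0.977 = 938
Band 3: 440 × 0.979 = 431
Band 4: 2180 × 0.972 = 2119
Band 5: 460 × 0.961 = 442
Band 6: 2050 × 0.967 + 1180 × 0.416 = 1982 + 491 = 2473
Net migration: Band 3 − 110 → 321
→ [896, 938, 321, 2119, 442, 2473]
Period 2:
Births: 2119 × 0.063 = 133 ; 442 × 0.423 = 187 → total 320
Band 2: 896 × 0.977 = 875
Band 3: 938 × 0.979 = 918
Band 4: 321 × 0.972 = 312
Band 5: 2119 × 0.961 = 2036
Band 6: 442 × 0.967 + 2473 × 0.416 = 427 + 1029 = 1456
Net migration: Band 3 − 110 → 808
→ [320, 875, 808, 312, 2036, 1456]
Total after period 2: 320 + 875 + 808 + 312 + 2036 + 1456 = 5807

5807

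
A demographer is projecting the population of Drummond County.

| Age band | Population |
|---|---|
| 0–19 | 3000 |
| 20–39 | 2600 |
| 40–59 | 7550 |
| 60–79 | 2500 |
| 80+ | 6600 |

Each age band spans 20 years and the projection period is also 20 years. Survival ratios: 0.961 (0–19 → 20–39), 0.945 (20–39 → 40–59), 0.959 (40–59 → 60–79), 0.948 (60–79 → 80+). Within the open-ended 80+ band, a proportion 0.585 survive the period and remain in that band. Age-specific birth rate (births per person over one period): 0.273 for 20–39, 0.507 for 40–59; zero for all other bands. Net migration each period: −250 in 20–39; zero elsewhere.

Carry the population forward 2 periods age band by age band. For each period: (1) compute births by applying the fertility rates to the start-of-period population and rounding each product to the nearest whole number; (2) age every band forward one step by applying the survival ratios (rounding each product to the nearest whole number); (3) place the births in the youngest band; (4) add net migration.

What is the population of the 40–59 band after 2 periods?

Call the groups 1 to 5, youngest first.
[period 1]
Births: 2600 * 0.273 = 710  |  7550 * 0.507 = 3828 → total 4538
Group 2: 3000 * 0.961 = 2883
Group 3: 2600 * 0.945 = 2457
Group 4: 7550 * 0.959 = 7240
Group 5: 2500 * 0.948 + 6600 * 0.585 = 2370 + 3861 = 6231
Net migration: Group 2 − 250 → 2633
→ [4538, 2633, 2457, 7240, 6231]
[period 2]
Births: 2633 * 0.273 = 719  |  2457 * 0.507 = 1246 → total 1965
Group 2: 4538 * 0.961 = 4361
Group 3: 2633 * 0.945 = 2488
Group 4: 2457 * 0.959 = 2356
Group 5: 7240 * 0.948 + 6231 * 0.585 = 6864 + 3645 = 10509
Net migration: Group 2 − 250 → 4111
→ [1965, 4111, 2488, 2356, 10509]

2488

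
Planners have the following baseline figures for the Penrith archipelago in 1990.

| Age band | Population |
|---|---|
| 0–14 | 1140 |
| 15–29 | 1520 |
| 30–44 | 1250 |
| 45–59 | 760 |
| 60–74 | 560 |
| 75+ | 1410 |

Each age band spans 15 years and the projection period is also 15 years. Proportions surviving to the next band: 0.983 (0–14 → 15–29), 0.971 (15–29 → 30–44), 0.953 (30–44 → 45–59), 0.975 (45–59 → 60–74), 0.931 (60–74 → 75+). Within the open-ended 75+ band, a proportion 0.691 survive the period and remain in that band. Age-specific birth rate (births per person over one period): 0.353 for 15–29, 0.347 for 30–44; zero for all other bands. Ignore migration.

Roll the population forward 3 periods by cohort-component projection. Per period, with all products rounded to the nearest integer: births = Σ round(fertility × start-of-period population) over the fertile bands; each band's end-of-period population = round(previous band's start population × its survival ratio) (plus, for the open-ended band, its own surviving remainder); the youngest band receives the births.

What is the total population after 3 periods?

7215

(Bands numbered youngest = 1 to oldest = 6.)
[period 1]
Births: 1520 * 0.353 = 537  |  1250 * 0.347 = 434 — total 971
Band 2: 1140 * 0.983 = 1121
Band 3: 1520 * 0.971 = 1476
Band 4: 1250 * 0.953 = 1191
Band 5: 760 * 0.975 = 741
Band 6: 560 * 0.931 + 1410 * 0.691 = 521 + 974 = 1495
→ [971, 1121, 1476, 1191, 741, 1495]
[period 2]
Births: 1121 * 0.353 = 396  |  1476 * 0.347 = 512 — total 908
Band 2: 971 * 0.983 = 954
Band 3: 1121 * 0.971 = 1088
Band 4: 1476 * 0.953 = 1407
Band 5: 1191 * 0.975 = 1161
Band 6: 741 * 0.931 + 1495 * 0.691 = 690 + 1033 = 1723
→ [908, 954, 1088, 1407, 1161, 1723]
[period 3]
Births: 954 * 0.353 = 337  |  1088 * 0.347 = 378 — total 715
Band 2: 908 * 0.983 = 893
Band 3: 954 * 0.971 = 926
Band 4: 1088 * 0.953 = 1037
Band 5: 1407 * 0.975 = 1372
Band 6: 1161 * 0.931 + 1723 * 0.691 = 1081 + 1191 = 2272
→ [715, 893, 926, 1037, 1372, 2272]
Total after period 3: 715 + 893 + 926 + 1037 + 1372 + 2272 = 7215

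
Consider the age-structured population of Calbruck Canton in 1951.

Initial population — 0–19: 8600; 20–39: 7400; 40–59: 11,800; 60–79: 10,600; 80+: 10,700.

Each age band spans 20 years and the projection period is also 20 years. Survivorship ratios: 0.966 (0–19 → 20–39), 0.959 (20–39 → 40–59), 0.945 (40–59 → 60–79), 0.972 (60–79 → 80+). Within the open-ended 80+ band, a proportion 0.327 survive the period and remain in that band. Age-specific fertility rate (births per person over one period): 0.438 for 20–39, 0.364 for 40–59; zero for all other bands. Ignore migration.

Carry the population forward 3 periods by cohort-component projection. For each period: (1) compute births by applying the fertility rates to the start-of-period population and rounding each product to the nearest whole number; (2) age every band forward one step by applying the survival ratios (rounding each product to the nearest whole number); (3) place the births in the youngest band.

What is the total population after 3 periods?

38149

— Period 1 —
Births: 7400 × 0.438 = 3241  |  11800 × 0.364 = 4295 → 7536
20–39: 8600 × 0.966 = 8308
40–59: 7400 × 0.959 = 7097
60–79: 11800 × 0.945 = 11151
80+: 10600 × 0.972 + 10700 × 0.327 = 10303 + 3499 = 13802
End of period: [7536, 8308, 7097, 11151, 13802]
— Period 2 —
Births: 8308 × 0.438 = 3639  |  7097 × 0.364 = 2583 → 6222
20–39: 7536 × 0.966 = 7280
40–59: 8308 × 0.959 = 7967
60–79: 7097 × 0.945 = 6707
80+: 11151 × 0.972 + 13802 × 0.327 = 10839 + 4513 = 15352
End of period: [6222, 7280, 7967, 6707, 15352]
— Period 3 —
Births: 7280 × 0.438 = 3189  |  7967 × 0.364 = 2900 → 6089
20–39: 6222 × 0.966 = 6010
40–59: 7280 × 0.959 = 6982
60–79: 7967 × 0.945 = 7529
80+: 6707 × 0.972 + 15352 × 0.327 = 6519 + 5020 = 11539
End of period: [6089, 6010, 6982, 7529, 11539]
Total after period 3: 6089 + 6010 + 6982 + 7529 + 11539 = 38149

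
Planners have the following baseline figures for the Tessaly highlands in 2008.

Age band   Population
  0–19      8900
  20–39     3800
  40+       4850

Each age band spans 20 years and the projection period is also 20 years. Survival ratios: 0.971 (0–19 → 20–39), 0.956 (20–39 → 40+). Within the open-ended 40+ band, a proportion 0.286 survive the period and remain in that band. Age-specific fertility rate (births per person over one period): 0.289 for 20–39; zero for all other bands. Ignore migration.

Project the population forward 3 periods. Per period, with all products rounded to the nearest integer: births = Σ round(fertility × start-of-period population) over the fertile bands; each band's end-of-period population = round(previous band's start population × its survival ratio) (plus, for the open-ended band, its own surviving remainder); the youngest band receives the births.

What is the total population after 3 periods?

6527

After projecting period 1:
Births: 3800 * 0.289 = 1098
20–39: 8900 * 0.971 = 8642
40+: 3800 * 0.956 + 4850 * 0.286 = 3633 + 1387 = 5020
End of period: [1098, 8642, 5020]
After projecting period 2:
Births: 8642 * 0.289 = 2498
20–39: 1098 * 0.971 = 1066
40+: 8642 * 0.956 + 5020 * 0.286 = 8262 + 1436 = 9698
End of period: [2498, 1066, 9698]
After projecting period 3:
Births: 1066 * 0.289 = 308
20–39: 2498 * 0.971 = 2426
40+: 1066 * 0.956 + 9698 * 0.286 = 1019 + 2774 = 3793
End of period: [308, 2426, 3793]
Total after period 3: 308 + 2426 + 3793 = 6527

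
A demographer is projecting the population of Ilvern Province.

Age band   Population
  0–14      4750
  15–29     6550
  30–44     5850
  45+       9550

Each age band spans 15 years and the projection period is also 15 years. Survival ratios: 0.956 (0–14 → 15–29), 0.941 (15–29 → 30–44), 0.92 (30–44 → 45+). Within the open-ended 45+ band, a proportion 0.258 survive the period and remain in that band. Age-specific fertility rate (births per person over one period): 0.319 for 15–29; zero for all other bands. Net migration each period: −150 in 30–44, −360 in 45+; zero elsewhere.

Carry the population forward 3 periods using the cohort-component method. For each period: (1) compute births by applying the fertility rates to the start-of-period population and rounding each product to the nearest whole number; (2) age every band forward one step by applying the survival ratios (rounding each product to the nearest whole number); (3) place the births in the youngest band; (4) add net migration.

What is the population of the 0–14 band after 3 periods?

Call the bands 1 to 4, youngest first.
Period 1:
Births: 6550 × 0.319 = 2089
Band 2: 4750 × 0.956 = 4541
Band 3: 6550 × 0.941 = 6164
Band 4: 5850 × 0.92 + 9550 × 0.258 = 5382 + 2464 = 7846
Net migration: Band 3 − 150 → 6014; Band 4 − 360 → 7486
Population now: 0–14=2089, 15–29=4541, 30–44=6014, 45+=7486
Period 2:
Births: 4541 × 0.319 = 1449
Band 2: 2089 × 0.956 = 1997
Band 3: 4541 × 0.941 = 4273
Band 4: 6014 × 0.92 + 7486 × 0.258 = 5533 + 1931 = 7464
Net migration: Band 3 − 150 → 4123; Band 4 − 360 → 7104
Population now: 0–14=1449, 15–29=1997, 30–44=4123, 45+=7104
Period 3:
Births: 1997 × 0.319 = 637
Band 2: 1449 × 0.956 = 1385
Band 3: 1997 × 0.941 = 1879
Band 4: 4123 × 0.92 + 7104 × 0.258 = 3793 + 1833 = 5626
Net migration: Band 3 − 150 → 1729; Band 4 − 360 → 5266
Population now: 0–14=637, 15–29=1385, 30–44=1729, 45+=5266

637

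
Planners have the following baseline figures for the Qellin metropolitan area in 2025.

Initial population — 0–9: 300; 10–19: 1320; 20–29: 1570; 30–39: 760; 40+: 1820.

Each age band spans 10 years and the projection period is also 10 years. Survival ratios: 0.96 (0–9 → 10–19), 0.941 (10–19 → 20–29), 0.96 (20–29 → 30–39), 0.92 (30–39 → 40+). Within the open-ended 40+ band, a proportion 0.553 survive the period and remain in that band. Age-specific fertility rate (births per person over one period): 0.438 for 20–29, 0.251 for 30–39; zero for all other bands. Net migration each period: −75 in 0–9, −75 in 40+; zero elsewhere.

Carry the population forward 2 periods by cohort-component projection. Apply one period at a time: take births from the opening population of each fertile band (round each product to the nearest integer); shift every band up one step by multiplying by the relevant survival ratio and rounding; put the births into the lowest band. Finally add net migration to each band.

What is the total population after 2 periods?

5294

Call the bands 1 to 5, youngest first.
[period 1]
Births: 1570 × 0.438 = 688  |  760 × 0.251 = 191 ⇒ total 879
Band 2: 300 × 0.96 = 288
Band 3: 1320 × 0.941 = 1242
Band 4: 1570 × 0.96 = 1507
Band 5: 760 × 0.92 + 1820 × 0.553 = 699 + 1006 = 1705
Net migration: Band 1 − 75 → 804; Band 5 − 75 → 1630
→ [804, 288, 1242, 1507, 1630]
[period 2]
Births: 1242 × 0.438 = 544  |  1507 × 0.251 = 378 ⇒ total 922
Band 2: 804 × 0.96 = 772
Band 3: 288 × 0.941 = 271
Band 4: 1242 × 0.96 = 1192
Band 5: 1507 × 0.92 + 1630 × 0.553 = 1386 + 901 = 2287
Net migration: Band 1 − 75 → 847; Band 5 − 75 → 2212
→ [847, 772, 271, 1192, 2212]
Total after period 2: 847 + 772 + 271 + 1192 + 2212 = 5294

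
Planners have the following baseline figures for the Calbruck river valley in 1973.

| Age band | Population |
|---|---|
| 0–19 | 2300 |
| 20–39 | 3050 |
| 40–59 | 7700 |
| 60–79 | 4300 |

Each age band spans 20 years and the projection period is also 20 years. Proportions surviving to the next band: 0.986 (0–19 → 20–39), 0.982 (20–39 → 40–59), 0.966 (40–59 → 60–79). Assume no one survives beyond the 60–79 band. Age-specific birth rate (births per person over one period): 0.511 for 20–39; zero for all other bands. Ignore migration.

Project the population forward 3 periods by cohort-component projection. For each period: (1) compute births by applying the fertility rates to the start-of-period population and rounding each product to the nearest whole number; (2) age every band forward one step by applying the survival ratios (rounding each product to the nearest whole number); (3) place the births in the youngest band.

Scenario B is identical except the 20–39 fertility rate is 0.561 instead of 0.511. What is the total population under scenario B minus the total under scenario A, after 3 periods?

[period 1]
Births: 3050 × 0.511 = 1559
20–39: 2300 × 0.986 = 2268
40–59: 3050 × 0.982 = 2995
60–79: 7700 × 0.966 = 7438
End of period: [1559, 2268, 2995, 7438]
[period 2]
Births: 2268 × 0.511 = 1159
20–39: 1559 × 0.986 = 1537
40–59: 2268 × 0.982 = 2227
60–79: 2995 × 0.966 = 2893
End of period: [1159, 1537, 2227, 2893]
[period 3]
Births: 1537 × 0.511 = 785
20–39: 1159 × 0.986 = 1143
40–59: 1537 × 0.982 = 1509
60–79: 2227 × 0.966 = 2151
End of period: [785, 1143, 1509, 2151]
Scenario A total after 3 periods: 5588
Scenario B projection —
[period 1]
Births: 3050 × 0.561 = 1711
20–39: 2300 × 0.986 = 2268
40–59: 3050 × 0.982 = 2995
60–79: 7700 × 0.966 = 7438
End of period: [1711, 2268, 2995, 7438]
[period 2]
Births: 2268 × 0.561 = 1272
20–39: 1711 × 0.986 = 1687
40–59: 2268 × 0.982 = 2227
60–79: 2995 × 0.966 = 2893
End of period: [1272, 1687, 2227, 2893]
[period 3]
Births: 1687 × 0.561 = 946
20–39: 1272 × 0.986 = 1254
40–59: 1687 × 0.982 = 1657
60–79: 2227 × 0.966 = 2151
End of period: [946, 1254, 1657, 2151]
Scenario B total after 3 periods: 6008
Difference B − A = 6008 − 5588 = 420

420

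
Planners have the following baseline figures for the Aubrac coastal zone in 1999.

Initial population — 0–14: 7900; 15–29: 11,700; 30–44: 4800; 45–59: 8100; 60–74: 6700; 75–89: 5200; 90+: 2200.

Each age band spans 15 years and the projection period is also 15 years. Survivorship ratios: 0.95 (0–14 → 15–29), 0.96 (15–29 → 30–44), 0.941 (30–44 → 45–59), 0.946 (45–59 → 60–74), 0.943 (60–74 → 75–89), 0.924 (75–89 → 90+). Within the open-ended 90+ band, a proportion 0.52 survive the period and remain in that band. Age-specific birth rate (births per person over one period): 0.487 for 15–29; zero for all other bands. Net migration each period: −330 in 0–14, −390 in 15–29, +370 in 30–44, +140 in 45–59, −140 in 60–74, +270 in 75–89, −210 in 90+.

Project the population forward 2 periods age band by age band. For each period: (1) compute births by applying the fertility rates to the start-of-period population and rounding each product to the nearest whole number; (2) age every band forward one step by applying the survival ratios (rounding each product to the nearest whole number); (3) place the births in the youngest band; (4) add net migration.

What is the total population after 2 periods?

Period 1:
Births: 11700 × 0.487 = 5698
15–29: 7900 × 0.95 = 7505
30–44: 11700 × 0.96 = 11232
45–59: 4800 × 0.941 = 4517
60–74: 8100 × 0.946 = 7663
75–89: 6700 × 0.943 = 6318
90+: 5200 × 0.924 + 2200 × 0.52 = 4805 + 1144 = 5949
Net migration: 0–14 − 330 → 5368; 15–29 − 390 → 7115; 30–44 + 370 → 11602; 45–59 + 140 → 4657; 60–74 − 140 → 7523; 75–89 + 270 → 6588; 90+ − 210 → 5739
Giving 5368 / 7115 / 11602 / 4657 / 7523 / 6588 / 5739.
Period 2:
Births: 7115 × 0.487 = 3465
15–29: 5368 × 0.95 = 5100
30–44: 7115 × 0.96 = 6830
45–59: 11602 × 0.941 = 10917
60–74: 4657 × 0.946 = 4406
75–89: 7523 × 0.943 = 7094
90+: 6588 × 0.924 + 5739 × 0.52 = 6087 + 2984 = 9071
Net migration: 0–14 − 330 → 3135; 15–29 − 390 → 4710; 30–44 + 370 → 7200; 45–59 + 140 → 11057; 60–74 − 140 → 4266; 75–89 + 270 → 7364; 90+ − 210 → 8861
Giving 3135 / 4710 / 7200 / 11057 / 4266 / 7364 / 8861.
Total after period 2: 3135 + 4710 + 7200 + 11057 + 4266 + 7364 + 8861 = 46593

46593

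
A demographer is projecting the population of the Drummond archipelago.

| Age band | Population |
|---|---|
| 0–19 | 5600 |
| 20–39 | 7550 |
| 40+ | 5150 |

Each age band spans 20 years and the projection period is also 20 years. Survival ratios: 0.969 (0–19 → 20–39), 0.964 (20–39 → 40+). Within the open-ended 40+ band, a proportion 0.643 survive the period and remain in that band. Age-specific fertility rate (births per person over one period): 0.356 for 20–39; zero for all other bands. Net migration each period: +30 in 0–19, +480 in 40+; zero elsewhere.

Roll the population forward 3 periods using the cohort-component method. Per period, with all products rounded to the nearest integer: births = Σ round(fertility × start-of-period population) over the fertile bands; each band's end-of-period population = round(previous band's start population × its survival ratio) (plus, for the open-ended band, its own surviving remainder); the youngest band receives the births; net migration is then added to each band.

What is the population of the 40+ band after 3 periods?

After projecting period 1:
Births: 7550 × 0.356 = 2688
20–39: 5600 × 0.969 = 5426
40+: 7550 × 0.964 + 5150 × 0.643 = 7278 + 3311 = 10589
Net migration: 0–19 + 30 → 2718; 40+ + 480 → 11069
Population now: 0–19=2718, 20–39=5426, 40+=11069
After projecting period 2:
Births: 5426 × 0.356 = 1932
20–39: 2718 × 0.969 = 2634
40+: 5426 × 0.964 + 11069 × 0.643 = 5231 + 7117 = 12348
Net migration: 0–19 + 30 → 1962; 40+ + 480 → 12828
Population now: 0–19=1962, 20–39=2634, 40+=12828
After projecting period 3:
Births: 2634 × 0.356 = 938
20–39: 1962 × 0.969 = 1901
40+: 2634 × 0.964 + 12828 × 0.643 = 2539 + 8248 = 10787
Net migration: 0–19 + 30 → 968; 40+ + 480 → 11267
Population now: 0–19=968, 20–39=1901, 40+=11267

11267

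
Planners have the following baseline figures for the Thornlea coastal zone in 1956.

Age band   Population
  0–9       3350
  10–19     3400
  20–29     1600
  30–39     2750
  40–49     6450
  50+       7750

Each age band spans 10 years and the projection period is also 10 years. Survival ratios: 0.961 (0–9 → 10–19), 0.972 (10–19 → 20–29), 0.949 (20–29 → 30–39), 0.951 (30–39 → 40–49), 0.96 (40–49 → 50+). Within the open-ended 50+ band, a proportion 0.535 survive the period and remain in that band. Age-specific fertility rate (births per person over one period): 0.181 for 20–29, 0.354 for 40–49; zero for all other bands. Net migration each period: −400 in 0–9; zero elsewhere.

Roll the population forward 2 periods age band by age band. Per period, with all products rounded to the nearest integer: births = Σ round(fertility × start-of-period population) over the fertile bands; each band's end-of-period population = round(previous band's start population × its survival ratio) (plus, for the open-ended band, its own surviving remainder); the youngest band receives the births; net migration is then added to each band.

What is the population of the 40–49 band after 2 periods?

1444

[period 1]
Births: 1600 * 0.181 = 290, 6450 * 0.354 = 2283 ⇒ total 2573
10–19: 3350 * 0.961 = 3219
20–29: 3400 * 0.972 = 3305
30–39: 1600 * 0.949 = 1518
40–49: 2750 * 0.951 = 2615
50+: 6450 * 0.96 + 7750 * 0.535 = 6192 + 4146 = 10338
Net migration: 0–9 − 400 → 2173
Population now: 0–9=2173, 10–19=3219, 20–29=3305, 30–39=1518, 40–49=2615, 50+=10338
[period 2]
Births: 3305 * 0.181 = 598, 2615 * 0.354 = 926 ⇒ total 1524
10–19: 2173 * 0.961 = 2088
20–29: 3219 * 0.972 = 3129
30–39: 3305 * 0.949 = 3136
40–49: 1518 * 0.951 = 1444
50+: 2615 * 0.96 + 10338 * 0.535 = 2510 + 5531 = 8041
Net migration: 0–9 − 400 → 1124
Population now: 0–9=1124, 10–19=2088, 20–29=3129, 30–39=3136, 40–49=1444, 50+=8041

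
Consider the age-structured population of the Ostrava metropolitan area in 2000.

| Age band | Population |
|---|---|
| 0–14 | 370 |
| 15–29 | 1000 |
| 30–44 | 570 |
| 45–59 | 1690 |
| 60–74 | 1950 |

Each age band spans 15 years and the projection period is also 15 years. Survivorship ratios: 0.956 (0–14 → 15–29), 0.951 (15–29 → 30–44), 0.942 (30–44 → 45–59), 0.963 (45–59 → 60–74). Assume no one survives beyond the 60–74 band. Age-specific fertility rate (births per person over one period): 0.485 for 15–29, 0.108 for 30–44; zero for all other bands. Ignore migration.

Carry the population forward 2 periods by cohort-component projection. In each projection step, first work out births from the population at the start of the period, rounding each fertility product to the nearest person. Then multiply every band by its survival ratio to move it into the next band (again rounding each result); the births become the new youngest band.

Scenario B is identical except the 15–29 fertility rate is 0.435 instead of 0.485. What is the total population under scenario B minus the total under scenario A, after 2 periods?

-66

Period 1:
Births: 1000 × 0.485 = 485 ; 570 × 0.108 = 62 → total 547
15–29: 370 × 0.956 = 354
30–44: 1000 × 0.951 = 951
45–59: 570 × 0.942 = 537
60–74: 1690 × 0.963 = 1627
End of period: [547, 354, 951, 537, 1627]
Period 2:
Births: 354 × 0.485 = 172 ; 951 × 0.108 = 103 → total 275
15–29: 547 × 0.956 = 523
30–44: 354 × 0.951 = 337
45–59: 951 × 0.942 = 896
60–74: 537 × 0.963 = 517
End of period: [275, 523, 337, 896, 517]
Scenario A total after 2 periods: 2548
Scenario B projection —
Period 1:
Births: 1000 × 0.435 = 435 ; 570 × 0.108 = 62 → total 497
15–29: 370 × 0.956 = 354
30–44: 1000 × 0.951 = 951
45–59: 570 × 0.942 = 537
60–74: 1690 × 0.963 = 1627
End of period: [497, 354, 951, 537, 1627]
Period 2:
Births: 354 × 0.435 = 154 ; 951 × 0.108 = 103 → total 257
15–29: 497 × 0.956 = 475
30–44: 354 × 0.951 = 337
45–59: 951 × 0.942 = 896
60–74: 537 × 0.963 = 517
End of period: [257, 475, 337, 896, 517]
Scenario B total after 2 periods: 2482
Difference B − A = 2482 − 2548 = -66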